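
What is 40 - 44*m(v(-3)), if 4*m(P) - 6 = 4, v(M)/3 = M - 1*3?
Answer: -70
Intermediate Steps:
v(M) = -9 + 3*M (v(M) = 3*(M - 1*3) = 3*(M - 3) = 3*(-3 + M) = -9 + 3*M)
m(P) = 5/2 (m(P) = 3/2 + (1/4)*4 = 3/2 + 1 = 5/2)
40 - 44*m(v(-3)) = 40 - 44*5/2 = 40 - 110 = -70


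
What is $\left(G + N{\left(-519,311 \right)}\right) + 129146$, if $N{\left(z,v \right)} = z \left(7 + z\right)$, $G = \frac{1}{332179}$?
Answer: $\frac{131168850447}{332179} \approx 3.9487 \cdot 10^{5}$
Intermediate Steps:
$G = \frac{1}{332179} \approx 3.0104 \cdot 10^{-6}$
$\left(G + N{\left(-519,311 \right)}\right) + 129146 = \left(\frac{1}{332179} - 519 \left(7 - 519\right)\right) + 129146 = \left(\frac{1}{332179} - -265728\right) + 129146 = \left(\frac{1}{332179} + 265728\right) + 129146 = \frac{88269261313}{332179} + 129146 = \frac{131168850447}{332179}$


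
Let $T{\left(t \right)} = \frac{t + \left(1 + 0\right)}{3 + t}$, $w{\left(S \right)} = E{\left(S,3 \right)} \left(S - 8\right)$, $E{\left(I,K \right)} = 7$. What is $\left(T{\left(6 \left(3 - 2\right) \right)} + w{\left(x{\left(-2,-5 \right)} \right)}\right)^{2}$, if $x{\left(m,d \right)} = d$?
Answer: $\frac{659344}{81} \approx 8140.0$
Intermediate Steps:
$w{\left(S \right)} = -56 + 7 S$ ($w{\left(S \right)} = 7 \left(S - 8\right) = 7 \left(-8 + S\right) = -56 + 7 S$)
$T{\left(t \right)} = \frac{1 + t}{3 + t}$ ($T{\left(t \right)} = \frac{t + 1}{3 + t} = \frac{1 + t}{3 + t}$)
$\left(T{\left(6 \left(3 - 2\right) \right)} + w{\left(x{\left(-2,-5 \right)} \right)}\right)^{2} = \left(\frac{1 + 6 \left(3 - 2\right)}{3 + 6 \left(3 - 2\right)} + \left(-56 + 7 \left(-5\right)\right)\right)^{2} = \left(\frac{1 + 6 \cdot 1}{3 + 6 \cdot 1} - 91\right)^{2} = \left(\frac{1 + 6}{3 + 6} - 91\right)^{2} = \left(\frac{1}{9} \cdot 7 - 91\right)^{2} = \left(\frac{7}{9} - 91\right)^{2} = \left(- \frac{812}{9}\right)^{2} = \frac{659344}{81}$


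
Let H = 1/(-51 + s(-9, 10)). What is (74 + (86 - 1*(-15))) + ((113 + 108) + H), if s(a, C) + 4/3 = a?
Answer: 72861/184 ≈ 395.98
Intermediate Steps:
s(a, C) = -4/3 + a
H = -3/184 (H = 1/(-51 + (-4/3 - 9)) = 1/(-51 - 31/3) = 1/(-184/3) = -3/184 ≈ -0.016304)
(74 + (86 - 1*(-15))) + ((113 + 108) + H) = (74 + (86 - 1*(-15))) + ((113 + 108) - 3/184) = (74 + (86 + 15)) + (221 - 3/184) = (74 + 101) + 40661/184 = 175 + 40661/184 = 72861/184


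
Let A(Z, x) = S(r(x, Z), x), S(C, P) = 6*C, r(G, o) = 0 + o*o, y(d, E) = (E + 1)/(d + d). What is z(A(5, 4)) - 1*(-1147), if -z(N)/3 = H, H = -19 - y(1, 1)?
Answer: 1207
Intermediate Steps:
y(d, E) = (1 + E)/(2*d) (y(d, E) = (1 + E)/((2*d)) = (1 + E)*(1/(2*d)) = (1 + E)/(2*d))
r(G, o) = o² (r(G, o) = 0 + o² = o²)
H = -20 (H = -19 - (1 + 1)/(2*1) = -19 - 2/2 = -19 - 1*1 = -19 - 1 = -20)
A(Z, x) = 6*Z²
z(N) = 60 (z(N) = -3*(-20) = 60)
z(A(5, 4)) - 1*(-1147) = 60 - 1*(-1147) = 60 + 1147 = 1207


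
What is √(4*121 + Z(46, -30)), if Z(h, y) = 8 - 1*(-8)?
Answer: 10*√5 ≈ 22.361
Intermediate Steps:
Z(h, y) = 16 (Z(h, y) = 8 + 8 = 16)
√(4*121 + Z(46, -30)) = √(4*121 + 16) = √(484 + 16) = √500 = 10*√5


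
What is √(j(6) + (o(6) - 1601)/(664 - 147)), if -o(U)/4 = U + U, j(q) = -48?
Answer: I*√13682405/517 ≈ 7.1547*I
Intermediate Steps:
o(U) = -8*U (o(U) = -4*(U + U) = -8*U)
√(j(6) + (o(6) - 1601)/(664 - 147)) = √(-48 + (-8*6 - 1601)/(664 - 147)) = √(-48 + (-48 - 1601)/517) = √(-48 - 1649*1/517) = √(-48 - 1649/517) = √(-26465/517) = I*√13682405/517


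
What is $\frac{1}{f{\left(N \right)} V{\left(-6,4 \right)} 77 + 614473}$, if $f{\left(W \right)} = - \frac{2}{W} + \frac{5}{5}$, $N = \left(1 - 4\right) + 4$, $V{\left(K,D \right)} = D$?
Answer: $\frac{1}{614165} \approx 1.6282 \cdot 10^{-6}$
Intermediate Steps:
$N = 1$ ($N = -3 + 4 = 1$)
$f{\left(W \right)} = 1 - \frac{2}{W}$ ($f{\left(W \right)} = - \frac{2}{W} + 5 \cdot \frac{1}{5} = - \frac{2}{W} + 1 = 1 - \frac{2}{W}$)
$\frac{1}{f{\left(N \right)} V{\left(-6,4 \right)} 77 + 614473} = \frac{1}{\frac{-2 + 1}{1} \cdot 4 \cdot 77 + 614473} = \frac{1}{1 \left(-1\right) 4 \cdot 77 + 614473} = \frac{1}{\left(-1\right) 4 \cdot 77 + 614473} = \frac{1}{\left(-4\right) 77 + 614473} = \frac{1}{-308 + 614473} = \frac{1}{614165}$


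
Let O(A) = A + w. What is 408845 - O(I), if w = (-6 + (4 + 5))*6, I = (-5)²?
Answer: 408802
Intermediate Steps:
I = 25
w = 18 (w = (-6 + 9)*6 = 3*6 = 18)
O(A) = 18 + A (O(A) = A + 18 = 18 + A)
408845 - O(I) = 408845 - (18 + 25) = 408845 - 1*43 = 408845 - 43 = 408802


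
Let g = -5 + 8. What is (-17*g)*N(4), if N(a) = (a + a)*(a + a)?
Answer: -3264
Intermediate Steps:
N(a) = 4*a² (N(a) = (2*a)*(2*a) = 4*a²)
g = 3
(-17*g)*N(4) = (-17*3)*(4*4²) = -204*16 = -51*64 = -3264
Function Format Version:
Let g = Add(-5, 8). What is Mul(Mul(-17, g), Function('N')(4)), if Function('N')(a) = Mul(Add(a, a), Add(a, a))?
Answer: -3264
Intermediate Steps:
Function('N')(a) = Mul(4, Pow(a, 2)) (Function('N')(a) = Mul(Mul(2, a), Mul(2, a)) = Mul(4, Pow(a, 2)))
g = 3
Mul(Mul(-17, g), Function('N')(4)) = Mul(Mul(-17, 3), Mul(4, Pow(4, 2))) = Mul(-51, Mul(4, 16)) = Mul(-51, 64) = -3264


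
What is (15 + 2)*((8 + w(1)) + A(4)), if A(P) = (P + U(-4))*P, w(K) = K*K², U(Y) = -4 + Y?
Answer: -119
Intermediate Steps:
w(K) = K³
A(P) = P*(-8 + P) (A(P) = (P + (-4 - 4))*P = (P - 8)*P = (-8 + P)*P = P*(-8 + P))
(15 + 2)*((8 + w(1)) + A(4)) = (15 + 2)*((8 + 1³) + 4*(-8 + 4)) = 17*((8 + 1) + 4*(-4)) = 17*(9 - 16) = 17*(-7) = -119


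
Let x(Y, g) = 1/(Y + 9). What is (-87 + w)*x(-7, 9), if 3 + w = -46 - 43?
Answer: -179/2 ≈ -89.500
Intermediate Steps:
w = -92 (w = -3 + (-46 - 43) = -3 - 89 = -92)
x(Y, g) = 1/(9 + Y)
(-87 + w)*x(-7, 9) = (-87 - 92)/(9 - 7) = -179/2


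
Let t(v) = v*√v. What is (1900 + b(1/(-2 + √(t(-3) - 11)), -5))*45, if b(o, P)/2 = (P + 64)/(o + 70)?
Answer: 85500 + 5310/(70 - 1/(2 - √(-11 - 3*I*√3))) ≈ 85576.0 - 0.28203*I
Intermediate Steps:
t(v) = v^(3/2)
b(o, P) = 2*(64 + P)/(70 + o) (b(o, P) = 2*((P + 64)/(o + 70)) = 2*((64 + P)/(70 + o)) = 2*(64 + P)/(70 + o))
(1900 + b(1/(-2 + √(t(-3) - 11)), -5))*45 = (1900 + 2*(64 - 5)/(70 + 1/(-2 + √((-3)^(3/2) - 11))))*45 = (1900 + 2*59/(70 + 1/(-2 + √(-3*I*√3 - 11))))*45 = (1900 + 2*59/(70 + 1/(-2 + √(-11 - 3*I*√3))))*45 = (1900 + 118/(70 + 1/(-2 + √(-11 - 3*I*√3))))*45 = 85500 + 5310/(70 + 1/(-2 + √(-11 - 3*I*√3)))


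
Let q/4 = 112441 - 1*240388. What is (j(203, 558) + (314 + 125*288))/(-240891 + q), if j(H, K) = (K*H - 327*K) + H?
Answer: 32675/752679 ≈ 0.043412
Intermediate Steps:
j(H, K) = H - 327*K + H*K (j(H, K) = (H*K - 327*K) + H = (-327*K + H*K) + H = H - 327*K + H*K)
q = -511788 (q = 4*(112441 - 1*240388) = 4*(112441 - 240388) = 4*(-127947) = -511788)
(j(203, 558) + (314 + 125*288))/(-240891 + q) = ((203 - 327*558 + 203*558) + (314 + 125*288))/(-240891 - 511788) = ((203 - 182466 + 113274) + (314 + 36000))/(-752679) = (-68989 + 36314)*(-1/752679) = -32675*(-1/752679) = 32675/752679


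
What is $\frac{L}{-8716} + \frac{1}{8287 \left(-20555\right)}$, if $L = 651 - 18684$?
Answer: $\frac{3071728317689}{1484677208060} \approx 2.069$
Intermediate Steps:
$L = -18033$
$\frac{L}{-8716} + \frac{1}{8287 \left(-20555\right)} = - \frac{18033}{-8716} + \frac{1}{8287 \left(-20555\right)} = \left(-18033\right) \left(- \frac{1}{8716}\right) + \frac{1}{8287} \left(- \frac{1}{20555}\right) = \frac{18033}{8716} - \frac{1}{170339285} = \frac{3071728317689}{1484677208060}$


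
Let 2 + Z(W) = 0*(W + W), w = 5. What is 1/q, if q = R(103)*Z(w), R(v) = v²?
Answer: -1/21218 ≈ -4.7130e-5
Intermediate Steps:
Z(W) = -2 (Z(W) = -2 + 0*(W + W) = -2 + 0*(2*W) = -2 + 0 = -2)
q = -21218 (q = 103²*(-2) = 10609*(-2) = -21218)
1/q = 1/(-21218) = -1/21218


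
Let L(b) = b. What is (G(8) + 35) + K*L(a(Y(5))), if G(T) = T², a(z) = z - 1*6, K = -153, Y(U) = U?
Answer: 252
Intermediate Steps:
a(z) = -6 + z (a(z) = z - 6 = -6 + z)
(G(8) + 35) + K*L(a(Y(5))) = (8² + 35) - 153*(-6 + 5) = (64 + 35) - 153*(-1) = 99 + 153 = 252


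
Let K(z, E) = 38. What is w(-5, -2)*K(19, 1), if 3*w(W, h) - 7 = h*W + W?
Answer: 152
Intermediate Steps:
w(W, h) = 7/3 + W/3 + W*h/3 (w(W, h) = 7/3 + (h*W + W)/3 = 7/3 + (W*h + W)/3 = 7/3 + (W + W*h)/3 = 7/3 + (W/3 + W*h/3) = 7/3 + W/3 + W*h/3)
w(-5, -2)*K(19, 1) = (7/3 + (1/3)*(-5) + (1/3)*(-5)*(-2))*38 = (7/3 - 5/3 + 10/3)*38 = 4*38 = 152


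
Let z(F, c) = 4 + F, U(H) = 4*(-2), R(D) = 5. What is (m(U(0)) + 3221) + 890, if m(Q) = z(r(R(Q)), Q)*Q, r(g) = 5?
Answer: 4039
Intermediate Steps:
U(H) = -8
m(Q) = 9*Q (m(Q) = (4 + 5)*Q = 9*Q)
(m(U(0)) + 3221) + 890 = (9*(-8) + 3221) + 890 = (-72 + 3221) + 890 = 3149 + 890 = 4039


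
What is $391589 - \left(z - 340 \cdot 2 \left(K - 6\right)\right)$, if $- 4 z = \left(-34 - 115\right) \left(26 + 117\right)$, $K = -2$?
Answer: $\frac{1523289}{4} \approx 3.8082 \cdot 10^{5}$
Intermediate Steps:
$z = \frac{21307}{4}$ ($z = - \frac{\left(-34 - 115\right) \left(26 + 117\right)}{4} = - \frac{\left(-149\right) 143}{4} = \left(- \frac{1}{4}\right) \left(-21307\right) = \frac{21307}{4} \approx 5326.8$)
$391589 - \left(z - 340 \cdot 2 \left(K - 6\right)\right) = 391589 - \left(\frac{21307}{4} - 340 \cdot 2 \left(-2 - 6\right)\right) = 391589 - \left(\frac{21307}{4} - 340 \cdot 2 \left(-8\right)\right) = 391589 - \left(\frac{21307}{4} - -5440\right) = 391589 - \left(\frac{21307}{4} + 5440\right) = 391589 - \frac{43067}{4} = \frac{1523289}{4}$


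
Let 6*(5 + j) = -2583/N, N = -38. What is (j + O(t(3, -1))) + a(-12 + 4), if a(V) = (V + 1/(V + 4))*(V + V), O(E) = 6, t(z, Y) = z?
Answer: 10969/76 ≈ 144.33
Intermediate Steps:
a(V) = 2*V*(V + 1/(4 + V)) (a(V) = (V + 1/(4 + V))*(2*V) = 2*V*(V + 1/(4 + V)))
j = 481/76 (j = -5 + (-2583/(-38))/6 = -5 + (-2583*(-1/38))/6 = -5 + (⅙)*(2583/38) = -5 + 861/76 = 481/76 ≈ 6.3289)
(j + O(t(3, -1))) + a(-12 + 4) = (481/76 + 6) + 2*(-12 + 4)*(1 + (-12 + 4)² + 4*(-12 + 4))/(4 + (-12 + 4)) = 937/76 + 2*(-8)*(1 + (-8)² + 4*(-8))/(4 - 8) = 937/76 + 2*(-8)*(1 + 64 - 32)/(-4) = 937/76 + 2*(-8)*(-¼)*33 = 937/76 + 132 = 10969/76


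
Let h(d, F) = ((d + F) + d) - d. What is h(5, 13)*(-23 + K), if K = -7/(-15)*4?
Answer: -1902/5 ≈ -380.40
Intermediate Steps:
K = 28/15 (K = -7*(-1/15)*4 = (7/15)*4 = 28/15 ≈ 1.8667)
h(d, F) = F + d (h(d, F) = ((F + d) + d) - d = (F + 2*d) - d = F + d)
h(5, 13)*(-23 + K) = (13 + 5)*(-23 + 28/15) = 18*(-317/15) = -1902/5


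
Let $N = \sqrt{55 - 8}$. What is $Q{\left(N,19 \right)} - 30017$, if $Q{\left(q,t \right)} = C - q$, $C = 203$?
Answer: $-29814 - \sqrt{47} \approx -29821.0$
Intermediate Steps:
$N = \sqrt{47} \approx 6.8557$
$Q{\left(q,t \right)} = 203 - q$
$Q{\left(N,19 \right)} - 30017 = \left(203 - \sqrt{47}\right) - 30017 = -29814 - \sqrt{47}$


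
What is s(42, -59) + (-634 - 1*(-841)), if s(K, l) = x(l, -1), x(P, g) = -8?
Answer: 199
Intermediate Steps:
s(K, l) = -8
s(42, -59) + (-634 - 1*(-841)) = -8 + (-634 - 1*(-841)) = -8 + (-634 + 841) = -8 + 207 = 199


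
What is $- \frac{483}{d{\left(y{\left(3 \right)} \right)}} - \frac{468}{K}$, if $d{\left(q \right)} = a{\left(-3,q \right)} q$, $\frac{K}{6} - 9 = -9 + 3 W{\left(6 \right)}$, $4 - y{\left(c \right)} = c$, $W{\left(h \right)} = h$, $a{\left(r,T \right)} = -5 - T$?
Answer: $\frac{457}{6} \approx 76.167$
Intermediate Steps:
$y{\left(c \right)} = 4 - c$
$K = 108$ ($K = 54 + 6 \left(-9 + 3 \cdot 6\right) = 54 + 6 \left(-9 + 18\right) = 54 + 6 \cdot 9 = 54 + 54 = 108$)
$d{\left(q \right)} = q \left(-5 - q\right)$ ($d{\left(q \right)} = \left(-5 - q\right) q = q \left(-5 - q\right)$)
$- \frac{483}{d{\left(y{\left(3 \right)} \right)}} - \frac{468}{K} = - \frac{483}{\left(-1\right) \left(4 - 3\right) \left(5 + \left(4 - 3\right)\right)} - \frac{468}{108} = - \frac{483}{\left(-1\right) \left(4 - 3\right) \left(5 + \left(4 - 3\right)\right)} - \frac{13}{3} = - \frac{483}{\left(-1\right) 1 \left(5 + 1\right)} - \frac{13}{3} = - \frac{483}{\left(-1\right) 1 \cdot 6} - \frac{13}{3} = - \frac{483}{-6} - \frac{13}{3} = \left(-483\right) \left(- \frac{1}{6}\right) - \frac{13}{3} = \frac{161}{2} - \frac{13}{3} = \frac{457}{6}$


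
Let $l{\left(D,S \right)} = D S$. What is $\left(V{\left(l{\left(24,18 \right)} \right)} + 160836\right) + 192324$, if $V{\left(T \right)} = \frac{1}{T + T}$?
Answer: $\frac{305130241}{864} \approx 3.5316 \cdot 10^{5}$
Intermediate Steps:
$V{\left(T \right)} = \frac{1}{2 T}$
$\left(V{\left(l{\left(24,18 \right)} \right)} + 160836\right) + 192324 = \left(\frac{1}{2 \cdot 24 \cdot 18} + 160836\right) + 192324 = \left(\frac{1}{2 \cdot 432} + 160836\right) + 192324 = \left(\frac{1}{2} \cdot \frac{1}{432} + 160836\right) + 192324 = \left(\frac{1}{864} + 160836\right) + 192324 = \frac{138962305}{864} + 192324 = \frac{305130241}{864}$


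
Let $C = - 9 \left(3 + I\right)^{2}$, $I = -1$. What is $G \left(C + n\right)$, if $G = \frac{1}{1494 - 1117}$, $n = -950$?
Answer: $- \frac{34}{13} \approx -2.6154$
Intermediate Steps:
$G = \frac{1}{377} \approx 0.0026525$
$C = -36$ ($C = - 9 \left(3 - 1\right)^{2} = - 9 \cdot 2^{2} = \left(-9\right) 4 = -36$)
$G \left(C + n\right) = \frac{-36 - 950}{377} = \frac{1}{377} \left(-986\right) = - \frac{34}{13}$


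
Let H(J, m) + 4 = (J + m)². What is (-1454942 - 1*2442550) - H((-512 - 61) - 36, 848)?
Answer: -3954609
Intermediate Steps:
H(J, m) = -4 + (J + m)²
(-1454942 - 1*2442550) - H((-512 - 61) - 36, 848) = (-1454942 - 1*2442550) - (-4 + (((-512 - 61) - 36) + 848)²) = (-1454942 - 2442550) - (-4 + ((-573 - 36) + 848)²) = -3897492 - (-4 + (-609 + 848)²) = -3897492 - (-4 + 239²) = -3897492 - (-4 + 57121) = -3897492 - 1*57117 = -3897492 - 57117 = -3954609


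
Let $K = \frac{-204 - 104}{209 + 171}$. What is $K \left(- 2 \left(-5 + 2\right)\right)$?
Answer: $- \frac{462}{95} \approx -4.8632$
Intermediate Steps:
$K = - \frac{77}{95}$ ($K = - \frac{308}{380} = \left(-308\right) \frac{1}{380} = - \frac{77}{95} \approx -0.81053$)
$K \left(- 2 \left(-5 + 2\right)\right) = - \frac{77 \left(- 2 \left(-5 + 2\right)\right)}{95} = - \frac{77 \left(\left(-2\right) \left(-3\right)\right)}{95} = \left(- \frac{77}{95}\right) 6 = - \frac{462}{95}$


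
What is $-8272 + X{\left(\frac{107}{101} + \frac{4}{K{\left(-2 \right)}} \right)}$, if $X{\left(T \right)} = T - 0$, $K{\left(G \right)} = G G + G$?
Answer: $- \frac{835163}{101} \approx -8268.9$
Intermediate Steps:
$K{\left(G \right)} = G + G^{2}$ ($K{\left(G \right)} = G^{2} + G = G + G^{2}$)
$X{\left(T \right)} = T$ ($X{\left(T \right)} = T + 0 = T$)
$-8272 + X{\left(\frac{107}{101} + \frac{4}{K{\left(-2 \right)}} \right)} = -8272 + \left(\frac{107}{101} + \frac{4}{\left(-2\right) \left(1 - 2\right)}\right) = -8272 + \left(107 \cdot \frac{1}{101} + \frac{4}{\left(-2\right) \left(-1\right)}\right) = -8272 + \left(\frac{107}{101} + \frac{4}{2}\right) = -8272 + \left(\frac{107}{101} + 4 \cdot \frac{1}{2}\right) = -8272 + \left(\frac{107}{101} + 2\right) = -8272 + \frac{309}{101} = - \frac{835163}{101}$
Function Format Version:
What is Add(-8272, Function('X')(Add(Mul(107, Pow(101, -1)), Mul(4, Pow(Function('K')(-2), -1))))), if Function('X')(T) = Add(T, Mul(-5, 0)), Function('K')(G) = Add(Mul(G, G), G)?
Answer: Rational(-835163, 101) ≈ -8268.9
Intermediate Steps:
Function('K')(G) = Add(G, Pow(G, 2)) (Function('K')(G) = Add(Pow(G, 2), G) = Add(G, Pow(G, 2)))
Function('X')(T) = T (Function('X')(T) = Add(T, 0) = T)
Add(-8272, Function('X')(Add(Mul(107, Pow(101, -1)), Mul(4, Pow(Function('K')(-2), -1))))) = Add(-8272, Add(Mul(107, Pow(101, -1)), Mul(4, Pow(Mul(-2, Add(1, -2)), -1)))) = Add(-8272, Add(Mul(107, Rational(1, 101)), Mul(4, Pow(Mul(-2, -1), -1)))) = Add(-8272, Add(Rational(107, 101), Mul(4, Pow(2, -1)))) = Add(-8272, Add(Rational(107, 101), Mul(4, Rational(1, 2)))) = Add(-8272, Add(Rational(107, 101), 2)) = Add(-8272, Rational(309, 101)) = Rational(-835163, 101)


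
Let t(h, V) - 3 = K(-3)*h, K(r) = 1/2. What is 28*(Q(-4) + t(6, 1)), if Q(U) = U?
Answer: 56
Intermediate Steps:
K(r) = ½
t(h, V) = 3 + h/2
28*(Q(-4) + t(6, 1)) = 28*(-4 + (3 + (½)*6)) = 28*(-4 + (3 + 3)) = 28*(-4 + 6) = 28*2 = 56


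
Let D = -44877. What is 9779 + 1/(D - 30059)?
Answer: 732799143/74936 ≈ 9779.0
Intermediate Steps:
9779 + 1/(D - 30059) = 9779 + 1/(-44877 - 30059) = 9779 + 1/(-74936) = 9779 - 1/74936 = 732799143/74936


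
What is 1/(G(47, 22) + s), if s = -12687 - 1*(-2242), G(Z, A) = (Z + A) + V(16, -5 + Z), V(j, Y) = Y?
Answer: -1/10334 ≈ -9.6768e-5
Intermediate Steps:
G(Z, A) = -5 + A + 2*Z (G(Z, A) = (Z + A) + (-5 + Z) = (A + Z) + (-5 + Z) = -5 + A + 2*Z)
s = -10445 (s = -12687 + 2242 = -10445)
1/(G(47, 22) + s) = 1/((-5 + 22 + 2*47) - 10445) = 1/((-5 + 22 + 94) - 10445) = 1/(111 - 10445) = 1/(-10334) = -1/10334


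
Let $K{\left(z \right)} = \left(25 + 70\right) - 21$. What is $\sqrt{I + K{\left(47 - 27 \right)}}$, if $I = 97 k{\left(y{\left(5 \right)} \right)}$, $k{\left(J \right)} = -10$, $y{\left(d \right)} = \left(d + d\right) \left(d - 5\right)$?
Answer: $8 i \sqrt{14} \approx 29.933 i$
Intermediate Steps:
$y{\left(d \right)} = 2 d \left(-5 + d\right)$
$K{\left(z \right)} = 74$ ($K{\left(z \right)} = 95 - 21 = 74$)
$I = -970$ ($I = 97 \left(-10\right) = -970$)
$\sqrt{I + K{\left(47 - 27 \right)}} = \sqrt{-970 + 74} = \sqrt{-896} = 8 i \sqrt{14}$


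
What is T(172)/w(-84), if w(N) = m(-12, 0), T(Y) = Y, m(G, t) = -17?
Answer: -172/17 ≈ -10.118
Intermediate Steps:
w(N) = -17
T(172)/w(-84) = 172/(-17) = 172*(-1/17) = -172/17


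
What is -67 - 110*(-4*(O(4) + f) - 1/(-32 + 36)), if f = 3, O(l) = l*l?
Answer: 16641/2 ≈ 8320.5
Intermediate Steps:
O(l) = l²
-67 - 110*(-4*(O(4) + f) - 1/(-32 + 36)) = -67 - 110*(-4*(4² + 3) - 1/(-32 + 36)) = -67 - 110*(-4*(16 + 3) - 1/4) = -67 - 110*(-4*19 - 1*¼) = -67 - 110*(-76 - ¼) = -67 - 110*(-305/4) = -67 + 16775/2 = 16641/2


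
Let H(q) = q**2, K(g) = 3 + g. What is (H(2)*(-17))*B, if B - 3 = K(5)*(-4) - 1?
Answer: 2040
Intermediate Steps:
B = -30 (B = 3 + ((3 + 5)*(-4) - 1) = 3 + (8*(-4) - 1) = 3 + (-32 - 1) = 3 - 33 = -30)
(H(2)*(-17))*B = (2**2*(-17))*(-30) = (4*(-17))*(-30) = -68*(-30) = 2040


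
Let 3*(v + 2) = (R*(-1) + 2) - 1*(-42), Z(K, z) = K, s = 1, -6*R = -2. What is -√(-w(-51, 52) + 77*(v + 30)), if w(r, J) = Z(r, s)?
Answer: -5*√1198/3 ≈ -57.687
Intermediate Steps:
R = ⅓ (R = -⅙*(-2) = ⅓ ≈ 0.33333)
w(r, J) = r
v = 113/9 (v = -2 + (((⅓)*(-1) + 2) - 1*(-42))/3 = -2 + ((-⅓ + 2) + 42)/3 = -2 + (5/3 + 42)/3 = -2 + (⅓)*(131/3) = -2 + 131/9 = 113/9 ≈ 12.556)
-√(-w(-51, 52) + 77*(v + 30)) = -√(-1*(-51) + 77*(113/9 + 30)) = -√(51 + 77*(383/9)) = -√(51 + 29491/9) = -√(29950/9) = -5*√1198/3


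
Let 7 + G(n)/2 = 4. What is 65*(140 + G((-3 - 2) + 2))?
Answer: 8710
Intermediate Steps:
G(n) = -6 (G(n) = -14 + 2*4 = -14 + 8 = -6)
65*(140 + G((-3 - 2) + 2)) = 65*(140 - 6) = 65*134 = 8710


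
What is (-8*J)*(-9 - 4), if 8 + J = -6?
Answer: -1456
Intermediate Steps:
J = -14 (J = -8 - 6 = -14)
(-8*J)*(-9 - 4) = (-8*(-14))*(-9 - 4) = 112*(-13) = -1456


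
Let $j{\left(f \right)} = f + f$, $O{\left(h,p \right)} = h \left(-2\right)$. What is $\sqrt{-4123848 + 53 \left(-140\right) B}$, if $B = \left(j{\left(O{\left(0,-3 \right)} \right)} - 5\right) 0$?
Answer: $2 i \sqrt{1030962} \approx 2030.7 i$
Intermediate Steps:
$O{\left(h,p \right)} = - 2 h$
$j{\left(f \right)} = 2 f$
$B = 0$ ($B = \left(2 \left(\left(-2\right) 0\right) - 5\right) 0 = \left(2 \cdot 0 - 5\right) 0 = \left(0 - 5\right) 0 = \left(-5\right) 0 = 0$)
$\sqrt{-4123848 + 53 \left(-140\right) B} = \sqrt{-4123848 + 53 \left(-140\right) 0} = \sqrt{-4123848 - 0} = \sqrt{-4123848 + 0} = \sqrt{-4123848} = 2 i \sqrt{1030962}$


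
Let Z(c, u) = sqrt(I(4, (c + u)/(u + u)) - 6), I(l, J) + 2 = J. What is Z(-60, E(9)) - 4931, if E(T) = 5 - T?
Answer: -4931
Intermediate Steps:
I(l, J) = -2 + J
Z(c, u) = sqrt(-8 + (c + u)/(2*u)) (Z(c, u) = sqrt((-2 + (c + u)/(u + u)) - 6) = sqrt((-2 + (c + u)/((2*u))) - 6) = sqrt((-2 + (c + u)*(1/(2*u))) - 6) = sqrt((-2 + (c + u)/(2*u)) - 6) = sqrt(-8 + (c + u)/(2*u)))
Z(-60, E(9)) - 4931 = sqrt(-30 + 2*(-60)/(5 - 1*9))/2 - 4931 = sqrt(-30 + 2*(-60)/(5 - 9))/2 - 4931 = sqrt(-30 + 2*(-60)/(-4))/2 - 4931 = sqrt(-30 + 2*(-60)*(-1/4))/2 - 4931 = sqrt(-30 + 30)/2 - 4931 = sqrt(0)/2 - 4931 = (1/2)*0 - 4931 = 0 - 4931 = -4931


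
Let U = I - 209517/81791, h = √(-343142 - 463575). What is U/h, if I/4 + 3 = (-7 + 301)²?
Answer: -28277556495*I*√806717/65982190147 ≈ -384.92*I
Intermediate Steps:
I = 345732 (I = -12 + 4*(-7 + 301)² = -12 + 4*294² = -12 + 4*86436 = -12 + 345744 = 345732)
h = I*√806717 (h = √(-806717) = I*√806717 ≈ 898.17*I)
U = 28277556495/81791 (U = 345732 - 209517/81791 = 28277556495/81791 ≈ 3.4573e+5)
U/h = 28277556495/(81791*((I*√806717))) = 28277556495*(-I*√806717/806717)/81791 = -28277556495*I*√806717/65982190147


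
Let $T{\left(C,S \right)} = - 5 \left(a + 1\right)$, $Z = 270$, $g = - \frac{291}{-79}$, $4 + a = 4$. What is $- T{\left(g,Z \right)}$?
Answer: $5$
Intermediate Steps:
$a = 0$ ($a = -4 + 4 = 0$)
$g = \frac{291}{79}$ ($g = \left(-291\right) \left(- \frac{1}{79}\right) = \frac{291}{79} \approx 3.6835$)
$T{\left(C,S \right)} = -5$ ($T{\left(C,S \right)} = - 5 \left(0 + 1\right) = \left(-5\right) 1 = -5$)
$- T{\left(g,Z \right)} = \left(-1\right) \left(-5\right) = 5$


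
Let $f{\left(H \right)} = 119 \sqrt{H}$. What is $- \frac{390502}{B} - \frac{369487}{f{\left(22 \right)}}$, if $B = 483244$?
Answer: $- \frac{195251}{241622} - \frac{369487 \sqrt{22}}{2618} \approx -662.78$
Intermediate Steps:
$- \frac{390502}{B} - \frac{369487}{f{\left(22 \right)}} = - \frac{390502}{483244} - \frac{369487}{119 \sqrt{22}} = \left(-390502\right) \frac{1}{483244} - 369487 \frac{\sqrt{22}}{2618} = - \frac{195251}{241622} - \frac{369487 \sqrt{22}}{2618}$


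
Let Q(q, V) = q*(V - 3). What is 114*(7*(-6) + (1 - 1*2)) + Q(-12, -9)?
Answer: -4758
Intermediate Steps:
Q(q, V) = q*(-3 + V)
114*(7*(-6) + (1 - 1*2)) + Q(-12, -9) = 114*(7*(-6) + (1 - 1*2)) - 12*(-3 - 9) = 114*(-42 + (1 - 2)) - 12*(-12) = 114*(-42 - 1) + 144 = 114*(-43) + 144 = -4902 + 144 = -4758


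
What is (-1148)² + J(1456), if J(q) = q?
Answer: 1319360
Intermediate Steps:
(-1148)² + J(1456) = (-1148)² + 1456 = 1317904 + 1456 = 1319360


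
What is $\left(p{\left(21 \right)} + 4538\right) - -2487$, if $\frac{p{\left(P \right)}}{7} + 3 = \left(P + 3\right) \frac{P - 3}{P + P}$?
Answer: $7076$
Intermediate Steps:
$p{\left(P \right)} = -21 + \frac{7 \left(-3 + P\right) \left(3 + P\right)}{2 P}$ ($p{\left(P \right)} = -21 + 7 \left(P + 3\right) \frac{P - 3}{P + P} = -21 + 7 \left(3 + P\right) \frac{-3 + P}{2 P} = -21 + 7 \frac{\left(-3 + P\right) \left(3 + P\right)}{2 P} = -21 + \frac{7 \left(-3 + P\right) \left(3 + P\right)}{2 P}$)
$\left(p{\left(21 \right)} + 4538\right) - -2487 = \left(\frac{7 \left(-9 + 21 \left(-6 + 21\right)\right)}{2 \cdot 21} + 4538\right) - -2487 = \left(\frac{7}{2} \cdot \frac{1}{21} \left(-9 + 21 \cdot 15\right) + 4538\right) + 2487 = \left(\frac{7}{2} \cdot \frac{1}{21} \left(-9 + 315\right) + 4538\right) + 2487 = \left(\frac{7}{2} \cdot \frac{1}{21} \cdot 306 + 4538\right) + 2487 = \left(51 + 4538\right) + 2487 = 4589 + 2487 = 7076$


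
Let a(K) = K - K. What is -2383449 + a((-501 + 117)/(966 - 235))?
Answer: -2383449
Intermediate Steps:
a(K) = 0
-2383449 + a((-501 + 117)/(966 - 235)) = -2383449 + 0 = -2383449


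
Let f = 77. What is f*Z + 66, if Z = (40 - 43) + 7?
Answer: 374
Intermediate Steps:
Z = 4 (Z = -3 + 7 = 4)
f*Z + 66 = 77*4 + 66 = 308 + 66 = 374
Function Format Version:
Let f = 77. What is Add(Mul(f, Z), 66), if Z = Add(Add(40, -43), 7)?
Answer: 374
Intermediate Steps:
Z = 4 (Z = Add(-3, 7) = 4)
Add(Mul(f, Z), 66) = Add(Mul(77, 4), 66) = Add(308, 66) = 374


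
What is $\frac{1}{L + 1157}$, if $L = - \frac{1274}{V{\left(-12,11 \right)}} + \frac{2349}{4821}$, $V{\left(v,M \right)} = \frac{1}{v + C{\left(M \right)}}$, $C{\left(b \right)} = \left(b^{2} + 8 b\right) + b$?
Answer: $- \frac{1607}{423982062} \approx -3.7903 \cdot 10^{-6}$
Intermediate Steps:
$C{\left(b \right)} = b^{2} + 9 b$
$V{\left(v,M \right)} = \frac{1}{v + M \left(9 + M\right)}$
$L = - \frac{425841361}{1607}$ ($L = - \frac{1274}{\frac{1}{-12 + 11 \left(9 + 11\right)}} + \frac{2349}{4821} = - \frac{1274}{\frac{1}{-12 + 11 \cdot 20}} + 2349 \cdot \frac{1}{4821} = - \frac{1274}{\frac{1}{-12 + 220}} + \frac{783}{1607} = - \frac{1274}{\frac{1}{208}} + \frac{783}{1607} = - 1274 \frac{1}{\frac{1}{208}} + \frac{783}{1607} = \left(-1274\right) 208 + \frac{783}{1607} = -264992 + \frac{783}{1607} = - \frac{425841361}{1607} \approx -2.6499 \cdot 10^{5}$)
$\frac{1}{L + 1157} = \frac{1}{- \frac{425841361}{1607} + 1157} = \frac{1}{- \frac{423982062}{1607}} = - \frac{1607}{423982062}$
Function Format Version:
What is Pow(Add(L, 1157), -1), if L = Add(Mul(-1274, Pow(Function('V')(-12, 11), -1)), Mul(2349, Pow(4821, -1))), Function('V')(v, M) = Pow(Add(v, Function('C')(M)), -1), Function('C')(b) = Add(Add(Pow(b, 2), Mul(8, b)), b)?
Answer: Rational(-1607, 423982062) ≈ -3.7903e-6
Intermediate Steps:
Function('C')(b) = Add(Pow(b, 2), Mul(9, b))
Function('V')(v, M) = Pow(Add(v, Mul(M, Add(9, M))), -1)
L = Rational(-425841361, 1607) (L = Add(Mul(-1274, Pow(Pow(Add(-12, Mul(11, Add(9, 11))), -1), -1)), Mul(2349, Pow(4821, -1))) = Add(Mul(-1274, Pow(Pow(Add(-12, Mul(11, 20)), -1), -1)), Mul(2349, Rational(1, 4821))) = Add(Mul(-1274, Pow(Pow(Add(-12, 220), -1), -1)), Rational(783, 1607)) = Add(Mul(-1274, Pow(Pow(208, -1), -1)), Rational(783, 1607)) = Add(Mul(-1274, Pow(Rational(1, 208), -1)), Rational(783, 1607)) = Add(Mul(-1274, 208), Rational(783, 1607)) = Add(-264992, Rational(783, 1607)) = Rational(-425841361, 1607) ≈ -2.6499e+5)
Pow(Add(L, 1157), -1) = Pow(Add(Rational(-425841361, 1607), 1157), -1) = Pow(Rational(-423982062, 1607), -1) = Rational(-1607, 423982062)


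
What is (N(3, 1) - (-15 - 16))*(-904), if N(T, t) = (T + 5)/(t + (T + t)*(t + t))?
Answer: -259448/9 ≈ -28828.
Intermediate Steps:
N(T, t) = (5 + T)/(t + 2*t*(T + t)) (N(T, t) = (5 + T)/(t + (T + t)*(2*t)) = (5 + T)/(t + 2*t*(T + t)))
(N(3, 1) - (-15 - 16))*(-904) = ((5 + 3)/(1*(1 + 2*3 + 2*1)) - (-15 - 16))*(-904) = (1*8/(1 + 6 + 2) - 1*(-31))*(-904) = (1*8/9 + 31)*(-904) = (1*(⅑)*8 + 31)*(-904) = (8/9 + 31)*(-904) = (287/9)*(-904) = -259448/9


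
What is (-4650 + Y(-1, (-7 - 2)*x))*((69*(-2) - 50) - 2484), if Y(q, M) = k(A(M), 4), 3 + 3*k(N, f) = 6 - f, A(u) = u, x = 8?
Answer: 37277072/3 ≈ 1.2426e+7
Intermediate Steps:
k(N, f) = 1 - f/3 (k(N, f) = -1 + (6 - f)/3 = -1 + (2 - f/3) = 1 - f/3)
Y(q, M) = -⅓ (Y(q, M) = 1 - ⅓*4 = 1 - 4/3 = -⅓)
(-4650 + Y(-1, (-7 - 2)*x))*((69*(-2) - 50) - 2484) = (-4650 - ⅓)*((69*(-2) - 50) - 2484) = -13951*((-138 - 50) - 2484)/3 = -13951*(-188 - 2484)/3 = -13951/3*(-2672) = 37277072/3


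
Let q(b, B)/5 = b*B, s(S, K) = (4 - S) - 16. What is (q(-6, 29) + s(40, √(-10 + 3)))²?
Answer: 850084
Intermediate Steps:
s(S, K) = -12 - S
q(b, B) = 5*B*b (q(b, B) = 5*(b*B) = 5*(B*b) = 5*B*b)
(q(-6, 29) + s(40, √(-10 + 3)))² = (5*29*(-6) + (-12 - 1*40))² = (-870 + (-12 - 40))² = (-870 - 52)² = (-922)² = 850084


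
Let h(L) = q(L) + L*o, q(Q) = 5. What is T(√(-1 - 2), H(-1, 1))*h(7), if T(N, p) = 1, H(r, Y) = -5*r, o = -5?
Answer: -30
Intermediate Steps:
h(L) = 5 - 5*L (h(L) = 5 + L*(-5) = 5 - 5*L)
T(√(-1 - 2), H(-1, 1))*h(7) = 1*(5 - 5*7) = 1*(5 - 35) = 1*(-30) = -30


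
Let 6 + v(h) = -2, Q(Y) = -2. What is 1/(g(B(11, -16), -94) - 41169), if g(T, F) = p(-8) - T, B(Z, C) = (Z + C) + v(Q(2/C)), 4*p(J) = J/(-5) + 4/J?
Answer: -40/1646229 ≈ -2.4298e-5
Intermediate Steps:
v(h) = -8 (v(h) = -6 - 2 = -8)
p(J) = 1/J - J/20 (p(J) = (J/(-5) + 4/J)/4 = (J*(-⅕) + 4/J)/4 = (-J/5 + 4/J)/4 = (4/J - J/5)/4 = 1/J - J/20)
B(Z, C) = -8 + C + Z (B(Z, C) = (Z + C) - 8 = (C + Z) - 8 = -8 + C + Z)
g(T, F) = 11/40 - T (g(T, F) = (1/(-8) - 1/20*(-8)) - T = (-⅛ + ⅖) - T = 11/40 - T)
1/(g(B(11, -16), -94) - 41169) = 1/((11/40 - (-8 - 16 + 11)) - 41169) = 1/((11/40 - 1*(-13)) - 41169) = 1/((11/40 + 13) - 41169) = 1/(531/40 - 41169) = 1/(-1646229/40) = -40/1646229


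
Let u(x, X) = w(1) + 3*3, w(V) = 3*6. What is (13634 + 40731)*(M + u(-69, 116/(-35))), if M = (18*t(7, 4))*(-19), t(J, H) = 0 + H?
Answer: -72903465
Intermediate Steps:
w(V) = 18
t(J, H) = H
u(x, X) = 27 (u(x, X) = 18 + 3*3 = 18 + 9 = 27)
M = -1368 (M = (18*4)*(-19) = 72*(-19) = -1368)
(13634 + 40731)*(M + u(-69, 116/(-35))) = (13634 + 40731)*(-1368 + 27) = 54365*(-1341) = -72903465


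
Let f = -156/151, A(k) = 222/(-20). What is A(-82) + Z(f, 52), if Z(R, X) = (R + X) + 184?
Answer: 338039/1510 ≈ 223.87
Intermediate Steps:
A(k) = -111/10 (A(k) = 222*(-1/20) = -111/10)
f = -156/151 (f = -156*1/151 = -156/151 ≈ -1.0331)
Z(R, X) = 184 + R + X
A(-82) + Z(f, 52) = -111/10 + (184 - 156/151 + 52) = -111/10 + 35480/151 = 338039/1510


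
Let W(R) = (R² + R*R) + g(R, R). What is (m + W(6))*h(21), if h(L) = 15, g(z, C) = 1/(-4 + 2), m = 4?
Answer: 2265/2 ≈ 1132.5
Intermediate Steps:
g(z, C) = -½ (g(z, C) = 1/(-2) = -½)
W(R) = -½ + 2*R² (W(R) = (R² + R*R) - ½ = (R² + R²) - ½ = 2*R² - ½ = -½ + 2*R²)
(m + W(6))*h(21) = (4 + (-½ + 2*6²))*15 = (4 + (-½ + 2*36))*15 = (4 + (-½ + 72))*15 = (4 + 143/2)*15 = (151/2)*15 = 2265/2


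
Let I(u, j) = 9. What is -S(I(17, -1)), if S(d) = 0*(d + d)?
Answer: 0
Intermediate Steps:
S(d) = 0 (S(d) = 0*(2*d) = 0)
-S(I(17, -1)) = -1*0 = 0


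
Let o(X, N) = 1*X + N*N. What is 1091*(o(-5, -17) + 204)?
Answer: 532408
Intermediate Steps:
o(X, N) = X + N**2
1091*(o(-5, -17) + 204) = 1091*((-5 + (-17)**2) + 204) = 1091*((-5 + 289) + 204) = 1091*(284 + 204) = 1091*488 = 532408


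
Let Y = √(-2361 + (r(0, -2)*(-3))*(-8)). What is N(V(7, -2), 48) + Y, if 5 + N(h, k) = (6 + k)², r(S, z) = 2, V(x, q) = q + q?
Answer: 2911 + 3*I*√257 ≈ 2911.0 + 48.094*I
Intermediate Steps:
V(x, q) = 2*q
N(h, k) = -5 + (6 + k)²
Y = 3*I*√257 (Y = √(-2361 + (2*(-3))*(-8)) = √(-2361 - 6*(-8)) = √(-2361 + 48) = √(-2313) = 3*I*√257 ≈ 48.094*I)
N(V(7, -2), 48) + Y = (-5 + (6 + 48)²) + 3*I*√257 = (-5 + 54²) + 3*I*√257 = (-5 + 2916) + 3*I*√257 = 2911 + 3*I*√257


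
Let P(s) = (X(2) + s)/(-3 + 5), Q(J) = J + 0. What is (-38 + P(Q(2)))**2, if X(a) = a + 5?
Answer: 4489/4 ≈ 1122.3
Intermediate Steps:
Q(J) = J
X(a) = 5 + a
P(s) = 7/2 + s/2 (P(s) = ((5 + 2) + s)/(-3 + 5) = (7 + s)/2 = (7 + s)*(1/2) = 7/2 + s/2)
(-38 + P(Q(2)))**2 = (-38 + (7/2 + (1/2)*2))**2 = (-38 + (7/2 + 1))**2 = (-38 + 9/2)**2 = (-67/2)**2 = 4489/4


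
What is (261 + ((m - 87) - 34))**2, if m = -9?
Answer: 17161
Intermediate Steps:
(261 + ((m - 87) - 34))**2 = (261 + ((-9 - 87) - 34))**2 = (261 + (-96 - 34))**2 = (261 - 130)**2 = 131**2 = 17161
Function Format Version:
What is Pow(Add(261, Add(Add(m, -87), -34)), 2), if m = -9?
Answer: 17161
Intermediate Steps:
Pow(Add(261, Add(Add(m, -87), -34)), 2) = Pow(Add(261, Add(Add(-9, -87), -34)), 2) = Pow(Add(261, Add(-96, -34)), 2) = Pow(Add(261, -130), 2) = Pow(131, 2) = 17161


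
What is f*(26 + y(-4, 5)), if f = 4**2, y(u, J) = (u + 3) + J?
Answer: 480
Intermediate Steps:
y(u, J) = 3 + J + u (y(u, J) = (3 + u) + J = 3 + J + u)
f = 16
f*(26 + y(-4, 5)) = 16*(26 + (3 + 5 - 4)) = 16*(26 + 4) = 16*30 = 480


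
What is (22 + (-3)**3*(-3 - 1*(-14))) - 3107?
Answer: -3382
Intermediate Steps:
(22 + (-3)**3*(-3 - 1*(-14))) - 3107 = (22 - 27*(-3 + 14)) - 3107 = (22 - 27*11) - 3107 = (22 - 297) - 3107 = -275 - 3107 = -3382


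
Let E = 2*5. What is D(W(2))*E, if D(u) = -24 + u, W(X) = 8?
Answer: -160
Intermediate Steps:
E = 10
D(W(2))*E = (-24 + 8)*10 = -16*10 = -160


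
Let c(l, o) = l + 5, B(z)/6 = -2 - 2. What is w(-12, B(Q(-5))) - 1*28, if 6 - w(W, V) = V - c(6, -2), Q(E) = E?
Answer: 13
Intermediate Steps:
B(z) = -24 (B(z) = 6*(-2 - 2) = 6*(-4) = -24)
c(l, o) = 5 + l
w(W, V) = 17 - V (w(W, V) = 6 - (V - (5 + 6)) = 6 - (V - 1*11) = 6 - (V - 11) = 6 - (-11 + V) = 6 + (11 - V) = 17 - V)
w(-12, B(Q(-5))) - 1*28 = (17 - 1*(-24)) - 1*28 = (17 + 24) - 28 = 41 - 28 = 13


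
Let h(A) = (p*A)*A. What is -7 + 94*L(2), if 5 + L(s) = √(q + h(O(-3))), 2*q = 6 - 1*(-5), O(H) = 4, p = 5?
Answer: -477 + 141*√38 ≈ 392.18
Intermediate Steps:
h(A) = 5*A² (h(A) = (5*A)*A = 5*A²)
q = 11/2 (q = (6 - 1*(-5))/2 = (6 + 5)/2 = (½)*11 = 11/2 ≈ 5.5000)
L(s) = -5 + 3*√38/2 (L(s) = -5 + √(11/2 + 5*4²) = -5 + √(11/2 + 5*16) = -5 + √(11/2 + 80) = -5 + √(171/2) = -5 + 3*√38/2)
-7 + 94*L(2) = -7 + 94*(-5 + 3*√38/2) = -7 + (-470 + 141*√38) = -477 + 141*√38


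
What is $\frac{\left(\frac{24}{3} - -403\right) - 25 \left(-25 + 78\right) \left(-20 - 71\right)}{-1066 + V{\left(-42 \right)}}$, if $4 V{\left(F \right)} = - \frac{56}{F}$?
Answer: $- \frac{362958}{3197} \approx -113.53$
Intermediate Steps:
$V{\left(F \right)} = - \frac{14}{F}$ ($V{\left(F \right)} = \frac{\left(-56\right) \frac{1}{F}}{4} = - \frac{14}{F}$)
$\frac{\left(\frac{24}{3} - -403\right) - 25 \left(-25 + 78\right) \left(-20 - 71\right)}{-1066 + V{\left(-42 \right)}} = \frac{\left(\frac{24}{3} - -403\right) - 25 \left(-25 + 78\right) \left(-20 - 71\right)}{-1066 - \frac{14}{-42}} = \frac{\left(24 \cdot \frac{1}{3} + 403\right) - 25 \cdot 53 \left(-91\right)}{-1066 - - \frac{1}{3}} = \frac{\left(8 + 403\right) - -120575}{-1066 + \frac{1}{3}} = \frac{411 + 120575}{- \frac{3197}{3}} = 120986 \left(- \frac{3}{3197}\right) = - \frac{362958}{3197}$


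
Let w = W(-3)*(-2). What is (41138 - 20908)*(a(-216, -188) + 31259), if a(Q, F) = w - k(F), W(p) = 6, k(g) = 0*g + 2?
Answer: 632086350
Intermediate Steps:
k(g) = 2 (k(g) = 0 + 2 = 2)
w = -12 (w = 6*(-2) = -12)
a(Q, F) = -14 (a(Q, F) = -12 - 1*2 = -12 - 2 = -14)
(41138 - 20908)*(a(-216, -188) + 31259) = (41138 - 20908)*(-14 + 31259) = 20230*31245 = 632086350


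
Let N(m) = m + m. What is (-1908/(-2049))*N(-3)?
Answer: -3816/683 ≈ -5.5871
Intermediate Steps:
N(m) = 2*m
(-1908/(-2049))*N(-3) = (-1908/(-2049))*(2*(-3)) = -1908*(-1/2049)*(-6) = (636/683)*(-6) = -3816/683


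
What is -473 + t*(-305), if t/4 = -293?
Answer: 356987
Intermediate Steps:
t = -1172 (t = 4*(-293) = -1172)
-473 + t*(-305) = -473 - 1172*(-305) = -473 + 357460 = 356987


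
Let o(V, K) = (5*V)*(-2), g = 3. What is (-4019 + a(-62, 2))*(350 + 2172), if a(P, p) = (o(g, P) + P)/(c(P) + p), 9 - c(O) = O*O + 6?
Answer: -38911557178/3839 ≈ -1.0136e+7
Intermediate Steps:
o(V, K) = -10*V
c(O) = 3 - O² (c(O) = 9 - (O*O + 6) = 9 - (O² + 6) = 9 - (6 + O²) = 9 + (-6 - O²) = 3 - O²)
a(P, p) = (-30 + P)/(3 + p - P²) (a(P, p) = (-10*3 + P)/((3 - P²) + p) = (-30 + P)/(3 + p - P²))
(-4019 + a(-62, 2))*(350 + 2172) = (-4019 + (-30 - 62)/(3 + 2 - 1*(-62)²))*(350 + 2172) = (-4019 - 92/(3 + 2 - 1*3844))*2522 = (-4019 - 92/(3 + 2 - 3844))*2522 = (-4019 - 92/(-3839))*2522 = (-4019 - 1/3839*(-92))*2522 = (-4019 + 92/3839)*2522 = -15428849/3839*2522 = -38911557178/3839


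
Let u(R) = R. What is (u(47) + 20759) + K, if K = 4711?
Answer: 25517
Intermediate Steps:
(u(47) + 20759) + K = (47 + 20759) + 4711 = 20806 + 4711 = 25517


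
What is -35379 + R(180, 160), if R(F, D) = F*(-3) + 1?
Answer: -35918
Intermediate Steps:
R(F, D) = 1 - 3*F (R(F, D) = -3*F + 1 = 1 - 3*F)
-35379 + R(180, 160) = -35379 + (1 - 3*180) = -35379 + (1 - 540) = -35379 - 539 = -35918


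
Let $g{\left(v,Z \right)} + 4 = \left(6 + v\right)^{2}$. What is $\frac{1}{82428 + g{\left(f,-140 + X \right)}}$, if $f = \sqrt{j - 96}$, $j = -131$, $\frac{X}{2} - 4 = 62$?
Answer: $\frac{9137}{751366553} - \frac{4 i \sqrt{227}}{2254099659} \approx 1.2161 \cdot 10^{-5} - 2.6736 \cdot 10^{-8} i$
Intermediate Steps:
$X = 132$ ($X = 8 + 2 \cdot 62 = 8 + 124 = 132$)
$f = i \sqrt{227}$ ($f = \sqrt{-131 - 96} = \sqrt{-227} = i \sqrt{227} \approx 15.067 i$)
$g{\left(v,Z \right)} = -4 + \left(6 + v\right)^{2}$
$\frac{1}{82428 + g{\left(f,-140 + X \right)}} = \frac{1}{82428 - \left(4 - \left(6 + i \sqrt{227}\right)^{2}\right)} = \frac{1}{82424 + \left(6 + i \sqrt{227}\right)^{2}}$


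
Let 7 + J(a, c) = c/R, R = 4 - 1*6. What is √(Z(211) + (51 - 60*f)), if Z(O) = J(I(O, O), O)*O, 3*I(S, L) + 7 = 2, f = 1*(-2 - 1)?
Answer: I*√94026/2 ≈ 153.32*I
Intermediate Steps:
R = -2 (R = 4 - 6 = -2)
f = -3 (f = 1*(-3) = -3)
I(S, L) = -5/3 (I(S, L) = -7/3 + (⅓)*2 = -7/3 + ⅔ = -5/3)
J(a, c) = -7 - c/2 (J(a, c) = -7 + c/(-2) = -7 + c*(-½) = -7 - c/2)
Z(O) = O*(-7 - O/2) (Z(O) = (-7 - O/2)*O = O*(-7 - O/2))
√(Z(211) + (51 - 60*f)) = √((½)*211*(-14 - 1*211) + (51 - 60*(-3))) = √((½)*211*(-14 - 211) + (51 + 180)) = √((½)*211*(-225) + 231) = √(-47475/2 + 231) = √(-47013/2) = I*√94026/2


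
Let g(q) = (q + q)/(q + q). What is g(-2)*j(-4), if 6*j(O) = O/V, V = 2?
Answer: -⅓ ≈ -0.33333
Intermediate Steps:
j(O) = O/12 (j(O) = (O/2)/6 = O/12)
g(q) = 1 (g(q) = (2*q)/((2*q)) = (2*q)*(1/(2*q)) = 1)
g(-2)*j(-4) = 1*((1/12)*(-4)) = 1*(-⅓) = -⅓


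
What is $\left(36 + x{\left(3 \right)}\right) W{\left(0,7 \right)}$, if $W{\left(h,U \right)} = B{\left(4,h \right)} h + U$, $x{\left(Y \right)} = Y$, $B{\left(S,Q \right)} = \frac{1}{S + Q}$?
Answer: $273$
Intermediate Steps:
$B{\left(S,Q \right)} = \frac{1}{Q + S}$
$W{\left(h,U \right)} = U + \frac{h}{4 + h}$ ($W{\left(h,U \right)} = \frac{h}{h + 4} + U = \frac{h}{4 + h} + U = U + \frac{h}{4 + h}$)
$\left(36 + x{\left(3 \right)}\right) W{\left(0,7 \right)} = \left(36 + 3\right) \frac{0 + 7 \left(4 + 0\right)}{4 + 0} = 39 \frac{0 + 7 \cdot 4}{4} = 39 \frac{0 + 28}{4} = 39 \cdot \frac{1}{4} \cdot 28 = 39 \cdot 7 = 273$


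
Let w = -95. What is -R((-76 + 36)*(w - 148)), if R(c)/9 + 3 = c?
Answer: -87453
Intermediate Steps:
R(c) = -27 + 9*c
-R((-76 + 36)*(w - 148)) = -(-27 + 9*((-76 + 36)*(-95 - 148))) = -(-27 + 9*(-40*(-243))) = -(-27 + 9*9720) = -(-27 + 87480) = -1*87453 = -87453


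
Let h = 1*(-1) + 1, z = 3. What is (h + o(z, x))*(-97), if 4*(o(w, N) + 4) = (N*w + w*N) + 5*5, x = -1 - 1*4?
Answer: 2037/4 ≈ 509.25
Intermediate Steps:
x = -5 (x = -1 - 4 = -5)
o(w, N) = 9/4 + N*w/2 (o(w, N) = -4 + ((N*w + w*N) + 5*5)/4 = -4 + ((N*w + N*w) + 25)/4 = -4 + (2*N*w + 25)/4 = -4 + (25 + 2*N*w)/4 = -4 + (25/4 + N*w/2) = 9/4 + N*w/2)
h = 0 (h = -1 + 1 = 0)
(h + o(z, x))*(-97) = (0 + (9/4 + (1/2)*(-5)*3))*(-97) = (0 + (9/4 - 15/2))*(-97) = (0 - 21/4)*(-97) = -21/4*(-97) = 2037/4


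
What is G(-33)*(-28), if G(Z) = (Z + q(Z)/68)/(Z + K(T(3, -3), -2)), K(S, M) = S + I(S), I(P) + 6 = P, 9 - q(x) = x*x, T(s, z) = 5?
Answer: -23268/493 ≈ -47.197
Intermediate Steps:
q(x) = 9 - x² (q(x) = 9 - x*x = 9 - x²)
I(P) = -6 + P
K(S, M) = -6 + 2*S (K(S, M) = S + (-6 + S) = -6 + 2*S)
G(Z) = (9/68 + Z - Z²/68)/(4 + Z) (G(Z) = (Z + (9 - Z²)/68)/(Z + (-6 + 2*5)) = (Z + (9 - Z²)*(1/68))/(Z + (-6 + 10)) = (Z + (9/68 - Z²/68))/(Z + 4) = (9/68 + Z - Z²/68)/(4 + Z))
G(-33)*(-28) = ((9 - 1*(-33)² + 68*(-33))/(68*(4 - 33)))*(-28) = ((1/68)*(9 - 1*1089 - 2244)/(-29))*(-28) = ((1/68)*(-1/29)*(9 - 1089 - 2244))*(-28) = ((1/68)*(-1/29)*(-3324))*(-28) = (831/493)*(-28) = -23268/493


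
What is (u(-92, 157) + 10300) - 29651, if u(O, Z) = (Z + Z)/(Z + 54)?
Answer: -4082747/211 ≈ -19350.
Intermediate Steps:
u(O, Z) = 2*Z/(54 + Z) (u(O, Z) = (2*Z)/(54 + Z) = 2*Z/(54 + Z))
(u(-92, 157) + 10300) - 29651 = (2*157/(54 + 157) + 10300) - 29651 = (2*157/211 + 10300) - 29651 = (2*157*(1/211) + 10300) - 29651 = (314/211 + 10300) - 29651 = 2173614/211 - 29651 = -4082747/211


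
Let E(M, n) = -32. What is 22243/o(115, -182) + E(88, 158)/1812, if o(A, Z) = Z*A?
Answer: -787963/729330 ≈ -1.0804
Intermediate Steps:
o(A, Z) = A*Z
22243/o(115, -182) + E(88, 158)/1812 = 22243/((115*(-182))) - 32/1812 = 22243/(-20930) - 32*1/1812 = 22243*(-1/20930) - 8/453 = -1711/1610 - 8/453 = -787963/729330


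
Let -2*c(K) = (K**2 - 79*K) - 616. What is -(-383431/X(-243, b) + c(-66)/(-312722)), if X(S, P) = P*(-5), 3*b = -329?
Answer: 359714562881/514427690 ≈ 699.25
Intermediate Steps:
b = -329/3 (b = (1/3)*(-329) = -329/3 ≈ -109.67)
c(K) = 308 - K**2/2 + 79*K/2 (c(K) = -((K**2 - 79*K) - 616)/2 = -(-616 + K**2 - 79*K)/2 = 308 - K**2/2 + 79*K/2)
X(S, P) = -5*P
-(-383431/X(-243, b) + c(-66)/(-312722)) = -(-383431/((-5*(-329/3))) + (308 - 1/2*(-66)**2 + (79/2)*(-66))/(-312722)) = -(-383431/1645/3 + (308 - 1/2*4356 - 2607)*(-1/312722)) = -(-383431*3/1645 + (308 - 2178 - 2607)*(-1/312722)) = -(-1150293/1645 - 4477*(-1/312722)) = -(-1150293/1645 + 4477/312722) = -1*(-359714562881/514427690) = 359714562881/514427690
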